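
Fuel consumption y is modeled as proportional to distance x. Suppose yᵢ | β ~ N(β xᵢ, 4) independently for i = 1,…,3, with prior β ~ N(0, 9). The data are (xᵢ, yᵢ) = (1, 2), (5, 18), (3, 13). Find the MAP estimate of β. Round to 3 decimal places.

β̂_MAP = 3.696

log p(β | y) = −Σ(yᵢ − βxᵢ)²/(2·4) − β²/(2·9) + const.
Setting the derivative to zero: Σxᵢ(yᵢ − βxᵢ)/4 − β/9 = 0, so β = Σxᵢyᵢ / (Σxᵢ² + σ²/τ²).
Σxᵢyᵢ = 1·2 + 5·18 + 3·13 = 131; Σxᵢ² = 35; σ²/τ² = 4/9.
β̂_MAP = 131 / (35 + 4/9) = 131/(319/9) = 1179/319 ≈ 3.696.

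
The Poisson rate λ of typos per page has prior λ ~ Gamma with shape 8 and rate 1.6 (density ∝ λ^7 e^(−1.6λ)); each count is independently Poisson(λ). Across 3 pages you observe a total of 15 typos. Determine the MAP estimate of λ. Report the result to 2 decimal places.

Σxᵢ = 15, n = 3.
Posterior ∝ λ^7e^(−1.6λ) · λ^15e^(−3λ) = λ^22e^(−4.6λ), i.e. Gamma(shape=23, rate=4.6).
The mode of a Gamma(a, b) with a ≥ 1 (shape–rate) is (a−1)/b = 22/4.6 ≈ 4.78.

λ̂_MAP = 4.78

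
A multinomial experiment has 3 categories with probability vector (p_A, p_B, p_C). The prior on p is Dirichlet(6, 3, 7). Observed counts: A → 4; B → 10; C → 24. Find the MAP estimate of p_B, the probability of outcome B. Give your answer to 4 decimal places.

MAP estimate of p_B = 0.2353

The posterior is Dirichlet(αᵢ + nᵢ) = Dirichlet(10, 13, 31).
For a Dirichlet(a₁,…,a_K) with all aᵢ > 1, the mode has j-th component (aⱼ − 1)/(Σaᵢ − K).
Here Σaᵢ = 54 and K = 3, so p_B = (13 − 1)/(54 − 3) = 12/51 ≈ 0.2353.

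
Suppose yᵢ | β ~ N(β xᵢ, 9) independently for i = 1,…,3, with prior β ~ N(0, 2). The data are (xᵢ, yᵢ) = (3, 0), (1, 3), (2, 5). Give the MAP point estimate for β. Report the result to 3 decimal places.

β̂_MAP = 0.703

log p(β | y) = −Σ(yᵢ − βxᵢ)²/(2·9) − β²/(2·2) + const.
Setting the derivative to zero: Σxᵢ(yᵢ − βxᵢ)/9 − β/2 = 0, so β = Σxᵢyᵢ / (Σxᵢ² + σ²/τ²).
Σxᵢyᵢ = 3·0 + 1·3 + 2·5 = 13; Σxᵢ² = 14; σ²/τ² = 4.5.
β̂_MAP = 13 / (14 + 4.5) = 13/18.5 ≈ 0.703.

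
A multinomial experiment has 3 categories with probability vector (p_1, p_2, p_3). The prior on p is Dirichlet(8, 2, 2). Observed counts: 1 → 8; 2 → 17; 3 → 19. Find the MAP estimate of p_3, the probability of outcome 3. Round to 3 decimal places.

The posterior is Dirichlet(αᵢ + nᵢ) = Dirichlet(16, 19, 21).
For a Dirichlet(a₁,…,a_K) with all aᵢ > 1, the mode has j-th component (aⱼ − 1)/(Σaᵢ − K).
Here Σaᵢ = 56 and K = 3, so p_3 = (21 − 1)/(56 − 3) = 20/53 ≈ 0.377.

MAP estimate: 0.377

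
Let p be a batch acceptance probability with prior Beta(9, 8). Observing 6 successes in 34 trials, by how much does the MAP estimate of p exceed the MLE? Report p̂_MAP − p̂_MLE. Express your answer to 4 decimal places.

MAP − MLE = 0.1092

Posterior is Beta(15, 36); MAP = (15−1)/(51−2) = 14/49 ≈ 0.28571.
MLE ignores the prior: p̂_MLE = k/n = 6/34 ≈ 0.17647.
Difference = 14/49 − 6/34 = 13/119 ≈ 0.1092.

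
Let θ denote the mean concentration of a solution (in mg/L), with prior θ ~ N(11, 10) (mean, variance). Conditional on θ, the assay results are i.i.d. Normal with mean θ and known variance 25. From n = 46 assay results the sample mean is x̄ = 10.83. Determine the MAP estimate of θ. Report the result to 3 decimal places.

θ̂_MAP = 10.839

n = 46, x̄ = 10.83.
For a Normal prior and Normal likelihood with known variance, the posterior is Normal; its mode equals its mean, the precision-weighted average.
Prior precision 1/σ₀² = 1/10 = 0.1; data precision n/σ² = 46/25 = 1.84.
θ̂ = (0.1·11 + 1.84·10.83) / (0.1 + 1.84) = 21.0272/1.94 = 26284/2425 ≈ 10.839.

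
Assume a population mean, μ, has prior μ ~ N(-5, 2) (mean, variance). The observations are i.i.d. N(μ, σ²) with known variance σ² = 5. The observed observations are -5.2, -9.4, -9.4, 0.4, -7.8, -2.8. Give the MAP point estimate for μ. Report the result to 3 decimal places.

μ̂_MAP = -5.494

n = 6; x̄ = ((-5.2) + (-9.4) + (-9.4) + 0.4 + (-7.8) + (-2.8))/6 = -34.2/6 = -5.7.
For a Normal prior and Normal likelihood with known variance, the posterior is Normal; its mode equals its mean, the precision-weighted average.
Prior precision 1/σ₀² = 1/2 = 0.5; data precision n/σ² = 6/5 = 1.2.
μ̂ = (0.5·(-5) + 1.2·(-5.7)) / (0.5 + 1.2) = (-9.34)/1.7 = -467/85 ≈ -5.494.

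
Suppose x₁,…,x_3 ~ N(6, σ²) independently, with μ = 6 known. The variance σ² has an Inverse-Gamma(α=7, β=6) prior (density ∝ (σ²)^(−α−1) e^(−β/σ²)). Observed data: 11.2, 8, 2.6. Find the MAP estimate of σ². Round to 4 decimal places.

Sum of squared deviations about the known mean: SS = (11.2−6)² + (8−6)² + (2.6−6)² = 42.6.
The Normal likelihood contributes (σ²)^(−n/2) exp(−SS/(2σ²)), so the posterior is Inverse-Gamma(α + n/2, β + SS/2) = Inverse-Gamma(8.5, 27.3).
The mode of Inverse-Gamma(a, b) is b/(a+1) = 27.3/9.5 ≈ 2.8737.

σ̂²_MAP = 2.8737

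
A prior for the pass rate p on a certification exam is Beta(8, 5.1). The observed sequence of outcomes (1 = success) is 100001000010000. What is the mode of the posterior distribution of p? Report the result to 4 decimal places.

p̂_MAP = 0.3831

Prior: Beta(8, 5.1).
Data: 3 successes in 15 trials (from the sequence). The binomial likelihood contributes p^3(1−p)^12, so the posterior is Beta(8+3, 5.1+12) = Beta(11, 17.1).
For Beta(a, b) with a, b > 1 the mode is (a−1)/(a+b−2) = 10/26.1 ≈ 0.3831.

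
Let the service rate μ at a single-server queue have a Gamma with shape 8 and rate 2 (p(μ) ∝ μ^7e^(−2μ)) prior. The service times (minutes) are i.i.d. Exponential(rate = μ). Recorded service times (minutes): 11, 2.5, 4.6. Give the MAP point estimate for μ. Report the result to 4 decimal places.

μ̂_MAP = 0.4975

The Exponential(rate=μ) likelihood is ∝ μ^n e^(−μΣtᵢ). Here n = 3 and Σtᵢ = 11 + 2.5 + 4.6 = 18.1.
Posterior ∝ μ^7e^(−2μ) · μ^3e^(−18.1μ) = μ^10e^(−20.1μ), i.e. Gamma(11, 20.1).
Mode = (a−1)/b = 10/20.1 ≈ 0.4975.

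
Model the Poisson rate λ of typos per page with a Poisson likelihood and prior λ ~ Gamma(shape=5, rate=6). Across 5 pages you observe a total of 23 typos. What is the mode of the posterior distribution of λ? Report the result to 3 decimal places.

Σxᵢ = 23, n = 5.
Posterior ∝ λ^4e^(−6λ) · λ^23e^(−5λ) = λ^27e^(−11λ), i.e. Gamma(shape=28, rate=11).
The mode of a Gamma(a, b) with a ≥ 1 (shape–rate) is (a−1)/b = 27/11 ≈ 2.455.

λ̂_MAP = 2.455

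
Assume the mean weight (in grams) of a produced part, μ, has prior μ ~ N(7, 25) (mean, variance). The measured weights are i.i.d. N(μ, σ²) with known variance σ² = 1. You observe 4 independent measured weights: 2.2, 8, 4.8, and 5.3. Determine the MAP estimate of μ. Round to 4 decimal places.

μ̂_MAP = 5.0941

n = 4; x̄ = (2.2 + 8 + 4.8 + 5.3)/4 = 20.3/4 = 5.075.
For a Normal prior and Normal likelihood with known variance, the posterior is Normal; its mode equals its mean, the precision-weighted average.
Prior precision 1/σ₀² = 1/25 = 0.04; data precision n/σ² = 4/1 = 4.
μ̂ = (0.04·7 + 4·5.075) / (0.04 + 4) = 20.58/4.04 = 1029/202 ≈ 5.0941.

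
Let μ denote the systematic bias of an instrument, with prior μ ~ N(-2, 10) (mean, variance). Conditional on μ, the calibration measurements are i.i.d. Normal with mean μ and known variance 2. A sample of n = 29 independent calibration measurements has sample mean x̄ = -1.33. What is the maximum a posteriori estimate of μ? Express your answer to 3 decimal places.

μ̂_MAP = -1.335

n = 29, x̄ = -1.33.
For a Normal prior and Normal likelihood with known variance, the posterior is Normal; its mode equals its mean, the precision-weighted average.
Prior precision 1/σ₀² = 1/10 = 0.1; data precision n/σ² = 29/2 = 14.5.
μ̂ = (0.1·(-2) + 14.5·(-1.33)) / (0.1 + 14.5) = (-19.485)/14.6 = -3897/2920 ≈ -1.335.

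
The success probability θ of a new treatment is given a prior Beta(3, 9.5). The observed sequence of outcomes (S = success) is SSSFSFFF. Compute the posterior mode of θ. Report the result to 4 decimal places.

Prior: Beta(3, 9.5).
Data: 4 successes in 8 trials (from the sequence). The binomial likelihood contributes θ^4(1−θ)^4, so the posterior is Beta(3+4, 9.5+4) = Beta(7, 13.5).
For Beta(a, b) with a, b > 1 the mode is (a−1)/(a+b−2) = 6/18.5 ≈ 0.3243.

θ̂_MAP = 0.3243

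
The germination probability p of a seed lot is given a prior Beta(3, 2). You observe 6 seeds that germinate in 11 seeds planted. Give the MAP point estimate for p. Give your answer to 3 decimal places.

p̂_MAP = 0.571

Prior: Beta(3, 2).
Data: 6 successes in 11 trials. The binomial likelihood contributes p^6(1−p)^5, so the posterior is Beta(3+6, 2+5) = Beta(9, 7).
For Beta(a, b) with a, b > 1 the mode is (a−1)/(a+b−2) = 8/14 ≈ 0.571.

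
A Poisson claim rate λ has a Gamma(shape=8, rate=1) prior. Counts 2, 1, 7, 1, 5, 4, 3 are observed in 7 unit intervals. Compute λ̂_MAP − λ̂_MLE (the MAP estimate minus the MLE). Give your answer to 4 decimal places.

MAP − MLE = 0.4643

Σxᵢ = 23. Posterior is Gamma(31, 8); MAP = (31−1)/8 = 30/8 ≈ 3.75000.
MLE = x̄ = 23/7 ≈ 3.28571.
Difference = 30/8 − 23/7 = 13/28 ≈ 0.4643.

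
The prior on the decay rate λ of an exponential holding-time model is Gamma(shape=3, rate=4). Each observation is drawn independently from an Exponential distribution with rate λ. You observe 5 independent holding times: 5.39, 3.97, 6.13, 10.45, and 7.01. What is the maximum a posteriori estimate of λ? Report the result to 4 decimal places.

The Exponential(rate=λ) likelihood is ∝ λ^n e^(−λΣtᵢ). Here n = 5 and Σtᵢ = 5.39 + 3.97 + 6.13 + 10.45 + 7.01 = 32.95.
Posterior ∝ λ^2e^(−4λ) · λ^5e^(−32.95λ) = λ^7e^(−36.95λ), i.e. Gamma(8, 36.95).
Mode = (a−1)/b = 7/36.95 ≈ 0.1894.

λ̂_MAP = 0.1894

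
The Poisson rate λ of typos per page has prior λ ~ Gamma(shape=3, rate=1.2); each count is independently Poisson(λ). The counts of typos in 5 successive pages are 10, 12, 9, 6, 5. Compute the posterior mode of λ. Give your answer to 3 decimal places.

Σxᵢ = 10+12+9+6+5 = 42, with n = 5.
Posterior ∝ λ^2e^(−1.2λ) · λ^42e^(−5λ) = λ^44e^(−6.2λ), i.e. Gamma(shape=45, rate=6.2).
The mode of a Gamma(a, b) with a ≥ 1 (shape–rate) is (a−1)/b = 44/6.2 ≈ 7.097.

λ̂_MAP = 7.097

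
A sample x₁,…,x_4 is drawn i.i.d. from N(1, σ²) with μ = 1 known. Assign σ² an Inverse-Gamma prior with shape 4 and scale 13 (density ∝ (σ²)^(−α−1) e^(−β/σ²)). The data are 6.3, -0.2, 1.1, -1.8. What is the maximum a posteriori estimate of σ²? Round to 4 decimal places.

Sum of squared deviations about the known mean: SS = (6.3−1)² + (-0.2−1)² + (1.1−1)² + (-1.8−1)² = 37.38.
The Normal likelihood contributes (σ²)^(−n/2) exp(−SS/(2σ²)), so the posterior is Inverse-Gamma(α + n/2, β + SS/2) = Inverse-Gamma(6, 31.69).
The mode of Inverse-Gamma(a, b) is b/(a+1) = 31.69/7 ≈ 4.5271.

σ̂²_MAP = 4.5271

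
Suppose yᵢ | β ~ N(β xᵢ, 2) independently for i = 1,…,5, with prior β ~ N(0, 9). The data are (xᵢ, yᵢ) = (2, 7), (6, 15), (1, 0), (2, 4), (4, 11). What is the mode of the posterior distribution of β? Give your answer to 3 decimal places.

log p(β | y) = −Σ(yᵢ − βxᵢ)²/(2·2) − β²/(2·9) + const.
Setting the derivative to zero: Σxᵢ(yᵢ − βxᵢ)/2 − β/9 = 0, so β = Σxᵢyᵢ / (Σxᵢ² + σ²/τ²).
Σxᵢyᵢ = 2·7 + 6·15 + 1·0 + 2·4 + 4·11 = 156; Σxᵢ² = 61; σ²/τ² = 2/9.
β̂_MAP = 156 / (61 + 2/9) = 156/(551/9) = 1404/551 ≈ 2.548.

β̂_MAP = 2.548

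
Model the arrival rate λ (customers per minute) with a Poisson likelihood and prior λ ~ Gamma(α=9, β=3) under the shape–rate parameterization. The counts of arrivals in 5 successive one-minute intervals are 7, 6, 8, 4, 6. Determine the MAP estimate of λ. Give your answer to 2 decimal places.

Σxᵢ = 7+6+8+4+6 = 31, with n = 5.
Posterior ∝ λ^8e^(−3λ) · λ^31e^(−5λ) = λ^39e^(−8λ), i.e. Gamma(shape=40, rate=8).
The mode of a Gamma(a, b) with a ≥ 1 (shape–rate) is (a−1)/b = 39/8 ≈ 4.88.

λ̂_MAP = 4.88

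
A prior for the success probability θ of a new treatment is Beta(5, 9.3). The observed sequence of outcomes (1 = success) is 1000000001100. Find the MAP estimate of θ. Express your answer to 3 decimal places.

Prior: Beta(5, 9.3).
Data: 3 successes in 13 trials (from the sequence). The binomial likelihood contributes θ^3(1−θ)^10, so the posterior is Beta(5+3, 9.3+10) = Beta(8, 19.3).
For Beta(a, b) with a, b > 1 the mode is (a−1)/(a+b−2) = 7/25.3 ≈ 0.277.

θ̂_MAP = 0.277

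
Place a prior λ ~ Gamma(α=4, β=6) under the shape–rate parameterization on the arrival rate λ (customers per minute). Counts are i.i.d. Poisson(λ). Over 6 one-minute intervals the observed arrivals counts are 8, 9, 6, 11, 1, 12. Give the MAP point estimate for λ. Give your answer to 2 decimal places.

λ̂_MAP = 4.17

Σxᵢ = 8+9+6+11+1+12 = 47, with n = 6.
Posterior ∝ λ^3e^(−6λ) · λ^47e^(−6λ) = λ^50e^(−12λ), i.e. Gamma(shape=51, rate=12).
The mode of a Gamma(a, b) with a ≥ 1 (shape–rate) is (a−1)/b = 50/12 ≈ 4.17.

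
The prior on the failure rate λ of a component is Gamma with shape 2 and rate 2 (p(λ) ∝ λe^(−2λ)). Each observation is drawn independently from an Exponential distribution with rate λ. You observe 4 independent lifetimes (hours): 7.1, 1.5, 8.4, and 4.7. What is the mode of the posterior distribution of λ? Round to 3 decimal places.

The Exponential(rate=λ) likelihood is ∝ λ^n e^(−λΣtᵢ). Here n = 4 and Σtᵢ = 7.1 + 1.5 + 8.4 + 4.7 = 21.7.
Posterior ∝ λe^(−2λ) · λ^4e^(−21.7λ) = λ^5e^(−23.7λ), i.e. Gamma(6, 23.7).
Mode = (a−1)/b = 5/23.7 ≈ 0.211.

λ̂_MAP = 0.211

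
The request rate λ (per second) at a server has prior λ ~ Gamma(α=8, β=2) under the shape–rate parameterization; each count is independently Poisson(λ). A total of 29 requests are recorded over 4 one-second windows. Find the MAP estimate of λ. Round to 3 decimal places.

λ̂_MAP = 6.000

Σxᵢ = 29, n = 4.
Posterior ∝ λ^7e^(−2λ) · λ^29e^(−4λ) = λ^36e^(−6λ), i.e. Gamma(shape=37, rate=6).
The mode of a Gamma(a, b) with a ≥ 1 (shape–rate) is (a−1)/b = 36/6 ≈ 6.000.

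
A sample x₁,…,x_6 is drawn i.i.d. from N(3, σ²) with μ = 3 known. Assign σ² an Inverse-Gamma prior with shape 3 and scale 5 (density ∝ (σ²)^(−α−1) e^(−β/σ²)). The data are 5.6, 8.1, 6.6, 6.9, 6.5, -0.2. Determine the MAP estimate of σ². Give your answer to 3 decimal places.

σ̂²_MAP = 6.674

Sum of squared deviations about the known mean: SS = (5.6−3)² + (8.1−3)² + (6.6−3)² + (6.9−3)² + (6.5−3)² + (-0.2−3)² = 83.43.
The Normal likelihood contributes (σ²)^(−n/2) exp(−SS/(2σ²)), so the posterior is Inverse-Gamma(α + n/2, β + SS/2) = Inverse-Gamma(6, 46.715).
The mode of Inverse-Gamma(a, b) is b/(a+1) = 46.715/7 ≈ 6.674.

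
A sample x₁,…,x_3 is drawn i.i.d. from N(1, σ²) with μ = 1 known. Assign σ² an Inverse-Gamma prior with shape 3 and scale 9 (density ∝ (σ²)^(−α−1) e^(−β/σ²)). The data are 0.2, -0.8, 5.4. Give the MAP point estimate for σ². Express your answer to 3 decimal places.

Sum of squared deviations about the known mean: SS = (0.2−1)² + (-0.8−1)² + (5.4−1)² = 23.24.
The Normal likelihood contributes (σ²)^(−n/2) exp(−SS/(2σ²)), so the posterior is Inverse-Gamma(α + n/2, β + SS/2) = Inverse-Gamma(4.5, 20.62).
The mode of Inverse-Gamma(a, b) is b/(a+1) = 20.62/5.5 ≈ 3.749.

σ̂²_MAP = 3.749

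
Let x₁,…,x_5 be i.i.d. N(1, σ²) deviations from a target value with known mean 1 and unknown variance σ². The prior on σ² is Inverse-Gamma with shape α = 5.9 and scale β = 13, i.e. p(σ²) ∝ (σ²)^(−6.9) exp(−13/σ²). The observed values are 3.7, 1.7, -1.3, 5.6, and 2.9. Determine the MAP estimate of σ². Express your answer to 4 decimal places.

σ̂²_MAP = 3.3957

Sum of squared deviations about the known mean: SS = (3.7−1)² + (1.7−1)² + (-1.3−1)² + (5.6−1)² + (2.9−1)² = 37.84.
The Normal likelihood contributes (σ²)^(−n/2) exp(−SS/(2σ²)), so the posterior is Inverse-Gamma(α + n/2, β + SS/2) = Inverse-Gamma(8.4, 31.92).
The mode of Inverse-Gamma(a, b) is b/(a+1) = 31.92/9.4 ≈ 3.3957.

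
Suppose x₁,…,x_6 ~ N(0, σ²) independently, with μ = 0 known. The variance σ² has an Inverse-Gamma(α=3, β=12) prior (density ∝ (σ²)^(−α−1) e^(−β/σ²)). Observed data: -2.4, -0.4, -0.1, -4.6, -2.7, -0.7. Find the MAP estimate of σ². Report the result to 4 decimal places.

Sum of squared deviations about the known mean: SS = (-2.4−0)² + (-0.4−0)² + (-0.1−0)² + (-4.6−0)² + (-2.7−0)² + (-0.7−0)² = 34.87.
The Normal likelihood contributes (σ²)^(−n/2) exp(−SS/(2σ²)), so the posterior is Inverse-Gamma(α + n/2, β + SS/2) = Inverse-Gamma(6, 29.435).
The mode of Inverse-Gamma(a, b) is b/(a+1) = 29.435/7 ≈ 4.2050.

σ̂²_MAP = 4.2050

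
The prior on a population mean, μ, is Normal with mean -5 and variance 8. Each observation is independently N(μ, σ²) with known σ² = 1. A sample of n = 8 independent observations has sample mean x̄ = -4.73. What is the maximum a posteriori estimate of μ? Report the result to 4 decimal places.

n = 8, x̄ = -4.73.
For a Normal prior and Normal likelihood with known variance, the posterior is Normal; its mode equals its mean, the precision-weighted average.
Prior precision 1/σ₀² = 1/8 = 0.125; data precision n/σ² = 8/1 = 8.
μ̂ = (0.125·(-5) + 8·(-4.73)) / (0.125 + 8) = (-38.465)/8.125 = -7693/1625 ≈ -4.7342.

μ̂_MAP = -4.7342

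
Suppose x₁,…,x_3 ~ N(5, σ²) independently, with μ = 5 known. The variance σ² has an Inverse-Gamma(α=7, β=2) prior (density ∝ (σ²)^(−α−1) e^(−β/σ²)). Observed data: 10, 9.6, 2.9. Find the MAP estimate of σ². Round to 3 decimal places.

σ̂²_MAP = 2.872

Sum of squared deviations about the known mean: SS = (10−5)² + (9.6−5)² + (2.9−5)² = 50.57.
The Normal likelihood contributes (σ²)^(−n/2) exp(−SS/(2σ²)), so the posterior is Inverse-Gamma(α + n/2, β + SS/2) = Inverse-Gamma(8.5, 27.285).
The mode of Inverse-Gamma(a, b) is b/(a+1) = 27.285/9.5 ≈ 2.872.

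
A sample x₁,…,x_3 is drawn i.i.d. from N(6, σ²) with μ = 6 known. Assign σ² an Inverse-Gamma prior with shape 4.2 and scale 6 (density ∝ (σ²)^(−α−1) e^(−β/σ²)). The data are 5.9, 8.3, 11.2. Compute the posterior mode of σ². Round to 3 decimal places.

σ̂²_MAP = 3.309

Sum of squared deviations about the known mean: SS = (5.9−6)² + (8.3−6)² + (11.2−6)² = 32.34.
The Normal likelihood contributes (σ²)^(−n/2) exp(−SS/(2σ²)), so the posterior is Inverse-Gamma(α + n/2, β + SS/2) = Inverse-Gamma(5.7, 22.17).
The mode of Inverse-Gamma(a, b) is b/(a+1) = 22.17/6.7 ≈ 3.309.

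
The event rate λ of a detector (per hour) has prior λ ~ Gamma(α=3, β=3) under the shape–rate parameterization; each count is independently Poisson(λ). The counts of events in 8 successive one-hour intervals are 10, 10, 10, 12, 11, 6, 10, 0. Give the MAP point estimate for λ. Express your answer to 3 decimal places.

Σxᵢ = 10+10+10+12+11+6+10+0 = 69, with n = 8.
Posterior ∝ λ^2e^(−3λ) · λ^69e^(−8λ) = λ^71e^(−11λ), i.e. Gamma(shape=72, rate=11).
The mode of a Gamma(a, b) with a ≥ 1 (shape–rate) is (a−1)/b = 71/11 ≈ 6.455.

λ̂_MAP = 6.455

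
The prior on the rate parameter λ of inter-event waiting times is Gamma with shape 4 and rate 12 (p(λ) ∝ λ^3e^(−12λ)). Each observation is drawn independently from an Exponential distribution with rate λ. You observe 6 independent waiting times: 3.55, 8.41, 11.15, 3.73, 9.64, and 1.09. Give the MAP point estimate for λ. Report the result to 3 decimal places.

λ̂_MAP = 0.182

The Exponential(rate=λ) likelihood is ∝ λ^n e^(−λΣtᵢ). Here n = 6 and Σtᵢ = 3.55 + 8.41 + 11.15 + 3.73 + 9.64 + 1.09 = 37.57.
Posterior ∝ λ^3e^(−12λ) · λ^6e^(−37.57λ) = λ^9e^(−49.57λ), i.e. Gamma(10, 49.57).
Mode = (a−1)/b = 9/49.57 ≈ 0.182.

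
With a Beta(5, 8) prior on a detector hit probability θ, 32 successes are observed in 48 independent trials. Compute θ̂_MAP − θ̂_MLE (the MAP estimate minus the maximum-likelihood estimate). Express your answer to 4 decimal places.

MAP − MLE = -0.0565

Posterior is Beta(37, 24); MAP = (37−1)/(61−2) = 36/59 ≈ 0.61017.
MLE ignores the prior: θ̂_MLE = k/n = 32/48 ≈ 0.66667.
Difference = 36/59 − 32/48 = -10/177 ≈ -0.0565.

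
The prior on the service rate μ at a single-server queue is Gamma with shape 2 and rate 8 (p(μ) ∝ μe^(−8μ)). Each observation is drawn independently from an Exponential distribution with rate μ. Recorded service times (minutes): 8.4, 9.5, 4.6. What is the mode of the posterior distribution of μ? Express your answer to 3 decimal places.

μ̂_MAP = 0.131

The Exponential(rate=μ) likelihood is ∝ μ^n e^(−μΣtᵢ). Here n = 3 and Σtᵢ = 8.4 + 9.5 + 4.6 = 22.5.
Posterior ∝ μe^(−8μ) · μ^3e^(−22.5μ) = μ^4e^(−30.5μ), i.e. Gamma(5, 30.5).
Mode = (a−1)/b = 4/30.5 ≈ 0.131.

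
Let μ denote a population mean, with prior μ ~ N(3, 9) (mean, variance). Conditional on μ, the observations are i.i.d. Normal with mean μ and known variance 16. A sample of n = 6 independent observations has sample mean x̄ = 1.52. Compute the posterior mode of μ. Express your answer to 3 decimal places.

μ̂_MAP = 1.858

n = 6, x̄ = 1.52.
For a Normal prior and Normal likelihood with known variance, the posterior is Normal; its mode equals its mean, the precision-weighted average.
Prior precision 1/σ₀² = 1/9; data precision n/σ² = 6/16 = 0.375.
μ̂ = ((1/9)·3 + 0.375·1.52) / (1/9 + 0.375) = (271/300)/(35/72) = 1626/875 ≈ 1.858.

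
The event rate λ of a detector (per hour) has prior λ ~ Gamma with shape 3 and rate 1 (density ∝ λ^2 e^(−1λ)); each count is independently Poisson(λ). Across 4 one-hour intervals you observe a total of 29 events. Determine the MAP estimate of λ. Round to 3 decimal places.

λ̂_MAP = 6.200

Σxᵢ = 29, n = 4.
Posterior ∝ λ^2e^(−1λ) · λ^29e^(−4λ) = λ^31e^(−5λ), i.e. Gamma(shape=32, rate=5).
The mode of a Gamma(a, b) with a ≥ 1 (shape–rate) is (a−1)/b = 31/5 ≈ 6.200.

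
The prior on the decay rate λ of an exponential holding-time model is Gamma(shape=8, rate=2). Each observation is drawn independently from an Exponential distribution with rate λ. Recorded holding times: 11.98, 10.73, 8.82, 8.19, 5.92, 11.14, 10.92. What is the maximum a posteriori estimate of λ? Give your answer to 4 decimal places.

The Exponential(rate=λ) likelihood is ∝ λ^n e^(−λΣtᵢ). Here n = 7 and Σtᵢ = 11.98 + 10.73 + 8.82 + 8.19 + 5.92 + 11.14 + 10.92 = 67.70.
Posterior ∝ λ^7e^(−2λ) · λ^7e^(−67.70λ) = λ^14e^(−69.70λ), i.e. Gamma(15, 69.70).
Mode = (a−1)/b = 14/69.70 ≈ 0.2009.

λ̂_MAP = 0.2009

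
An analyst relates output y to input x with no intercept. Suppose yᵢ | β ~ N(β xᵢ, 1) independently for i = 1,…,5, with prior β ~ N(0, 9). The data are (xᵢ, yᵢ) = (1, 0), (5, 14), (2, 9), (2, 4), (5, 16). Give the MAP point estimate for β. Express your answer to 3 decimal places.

log p(β | y) = −Σ(yᵢ − βxᵢ)²/(2·1) − β²/(2·9) + const.
Setting the derivative to zero: Σxᵢ(yᵢ − βxᵢ)/1 − β/9 = 0, so β = Σxᵢyᵢ / (Σxᵢ² + σ²/τ²).
Σxᵢyᵢ = 1·0 + 5·14 + 2·9 + 2·4 + 5·16 = 176; Σxᵢ² = 59; σ²/τ² = 1/9.
β̂_MAP = 176 / (59 + 1/9) = 176/(532/9) = 396/133 ≈ 2.977.

β̂_MAP = 2.977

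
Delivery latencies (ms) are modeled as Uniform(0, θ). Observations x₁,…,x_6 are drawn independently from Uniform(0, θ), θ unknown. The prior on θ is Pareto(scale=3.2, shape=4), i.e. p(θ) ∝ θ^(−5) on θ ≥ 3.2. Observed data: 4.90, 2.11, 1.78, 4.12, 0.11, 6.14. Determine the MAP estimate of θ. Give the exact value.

The Uniform(0, θ) likelihood is θ^(−n) for θ ≥ max(xᵢ), zero otherwise. Here max(xᵢ) = 6.14.
Posterior ∝ θ^(−5) · θ^(−6) = θ^(−11) on θ ≥ max(3.2, 6.14) = 6.14.
This density is strictly decreasing in θ, so the posterior mode lies at the lower boundary of the support.

θ̂_MAP = 6.14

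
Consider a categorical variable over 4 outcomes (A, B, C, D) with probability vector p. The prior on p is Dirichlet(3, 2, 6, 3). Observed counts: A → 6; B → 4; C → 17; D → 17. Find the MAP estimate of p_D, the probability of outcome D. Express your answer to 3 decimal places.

MAP estimate of p_D = 0.352

The posterior is Dirichlet(αᵢ + nᵢ) = Dirichlet(9, 6, 23, 20).
For a Dirichlet(a₁,…,a_K) with all aᵢ > 1, the mode has j-th component (aⱼ − 1)/(Σaᵢ − K).
Here Σaᵢ = 58 and K = 4, so p_D = (20 − 1)/(58 − 4) = 19/54 ≈ 0.352.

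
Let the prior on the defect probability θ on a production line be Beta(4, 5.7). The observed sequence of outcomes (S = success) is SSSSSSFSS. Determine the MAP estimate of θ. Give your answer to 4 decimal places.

θ̂_MAP = 0.6587

Prior: Beta(4, 5.7).
Data: 8 successes in 9 trials (from the sequence). The binomial likelihood contributes θ^8(1−θ)^1, so the posterior is Beta(4+8, 5.7+1) = Beta(12, 6.7).
For Beta(a, b) with a, b > 1 the mode is (a−1)/(a+b−2) = 11/16.7 ≈ 0.6587.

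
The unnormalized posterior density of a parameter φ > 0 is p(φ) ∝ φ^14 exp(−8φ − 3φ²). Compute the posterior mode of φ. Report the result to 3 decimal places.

ℓ'(φ) = 14/φ − 8 − 6φ. Setting this to zero and multiplying by φ: 6φ² + 8φ − 14 = 0.
φ = (−8 + √(8² + 4·6·14)) / (2·6) = (−8 + √400) / 12 = (−8 + 20)/12 = 1.
ℓ''(φ) = −14/φ² − 6 < 0, confirming a maximum.

φ̂_MAP = 1.000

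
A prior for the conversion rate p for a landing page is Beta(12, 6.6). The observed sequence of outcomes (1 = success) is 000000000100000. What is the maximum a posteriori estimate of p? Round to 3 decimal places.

Prior: Beta(12, 6.6).
Data: 1 success in 15 trials (from the sequence). The binomial likelihood contributes p(1−p)^14, so the posterior is Beta(12+1, 6.6+14) = Beta(13, 20.6).
For Beta(a, b) with a, b > 1 the mode is (a−1)/(a+b−2) = 12/31.6 ≈ 0.380.

p̂_MAP = 0.380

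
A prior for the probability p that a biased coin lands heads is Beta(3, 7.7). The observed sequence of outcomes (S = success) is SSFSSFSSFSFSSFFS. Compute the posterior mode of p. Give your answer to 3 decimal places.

Prior: Beta(3, 7.7).
Data: 10 successes in 16 trials (from the sequence). The binomial likelihood contributes p^10(1−p)^6, so the posterior is Beta(3+10, 7.7+6) = Beta(13, 13.7).
For Beta(a, b) with a, b > 1 the mode is (a−1)/(a+b−2) = 12/24.7 ≈ 0.486.

p̂_MAP = 0.486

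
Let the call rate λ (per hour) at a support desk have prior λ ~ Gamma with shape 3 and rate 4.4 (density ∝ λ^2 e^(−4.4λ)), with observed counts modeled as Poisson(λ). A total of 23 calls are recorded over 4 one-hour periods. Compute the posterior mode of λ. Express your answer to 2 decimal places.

λ̂_MAP = 2.98

Σxᵢ = 23, n = 4.
Posterior ∝ λ^2e^(−4.4λ) · λ^23e^(−4λ) = λ^25e^(−8.4λ), i.e. Gamma(shape=26, rate=8.4).
The mode of a Gamma(a, b) with a ≥ 1 (shape–rate) is (a−1)/b = 25/8.4 ≈ 2.98.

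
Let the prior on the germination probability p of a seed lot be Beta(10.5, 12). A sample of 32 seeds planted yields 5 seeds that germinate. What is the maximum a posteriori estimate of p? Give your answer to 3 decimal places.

Prior: Beta(10.5, 12).
Data: 5 successes in 32 trials. The binomial likelihood contributes p^5(1−p)^27, so the posterior is Beta(10.5+5, 12+27) = Beta(15.5, 39).
For Beta(a, b) with a, b > 1 the mode is (a−1)/(a+b−2) = 14.5/52.5 ≈ 0.276.

p̂_MAP = 0.276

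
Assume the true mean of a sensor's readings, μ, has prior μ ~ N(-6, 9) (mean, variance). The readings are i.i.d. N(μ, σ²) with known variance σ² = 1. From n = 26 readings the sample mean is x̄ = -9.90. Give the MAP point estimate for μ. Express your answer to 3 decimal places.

n = 26, x̄ = -9.90.
For a Normal prior and Normal likelihood with known variance, the posterior is Normal; its mode equals its mean, the precision-weighted average.
Prior precision 1/σ₀² = 1/9; data precision n/σ² = 26/1 = 26.
μ̂ = ((1/9)·(-6) + 26·(-9.9)) / (1/9 + 26) = (-3871/15)/(235/9) = -11613/1175 ≈ -9.883.

μ̂_MAP = -9.883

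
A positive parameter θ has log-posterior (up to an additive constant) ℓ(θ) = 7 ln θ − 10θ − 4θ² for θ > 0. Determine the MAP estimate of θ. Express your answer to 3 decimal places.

ℓ'(θ) = 7/θ − 10 − 8θ. Setting this to zero and multiplying by θ: 8θ² + 10θ − 7 = 0.
θ = (−10 + √(10² + 4·8·7)) / (2·8) = (−10 + √324) / 16 = (−10 + 18)/16 = 1/2.
ℓ''(θ) = −7/θ² − 8 < 0, confirming a maximum.

θ̂_MAP = 0.500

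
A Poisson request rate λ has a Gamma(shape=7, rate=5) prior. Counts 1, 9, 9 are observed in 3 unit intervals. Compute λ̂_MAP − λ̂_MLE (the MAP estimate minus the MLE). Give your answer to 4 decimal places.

MAP − MLE = -3.2083

Σxᵢ = 19. Posterior is Gamma(26, 8); MAP = (26−1)/8 = 25/8 ≈ 3.12500.
MLE = x̄ = 19/3 ≈ 6.33333.
Difference = 25/8 − 19/3 = -77/24 ≈ -3.2083.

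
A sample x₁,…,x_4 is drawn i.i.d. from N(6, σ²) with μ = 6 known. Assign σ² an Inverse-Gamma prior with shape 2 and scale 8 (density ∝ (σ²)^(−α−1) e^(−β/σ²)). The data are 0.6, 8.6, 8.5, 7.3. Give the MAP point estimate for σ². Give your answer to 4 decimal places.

Sum of squared deviations about the known mean: SS = (0.6−6)² + (8.6−6)² + (8.5−6)² + (7.3−6)² = 43.86.
The Normal likelihood contributes (σ²)^(−n/2) exp(−SS/(2σ²)), so the posterior is Inverse-Gamma(α + n/2, β + SS/2) = Inverse-Gamma(4, 29.93).
The mode of Inverse-Gamma(a, b) is b/(a+1) = 29.93/5 ≈ 5.9860.

σ̂²_MAP = 5.9860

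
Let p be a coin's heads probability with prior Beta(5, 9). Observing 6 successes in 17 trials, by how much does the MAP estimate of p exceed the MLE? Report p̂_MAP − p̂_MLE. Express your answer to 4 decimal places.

Posterior is Beta(11, 20); MAP = (11−1)/(31−2) = 10/29 ≈ 0.34483.
MLE ignores the prior: p̂_MLE = k/n = 6/17 ≈ 0.35294.
Difference = 10/29 − 6/17 = -4/493 ≈ -0.0081.

MAP − MLE = -0.0081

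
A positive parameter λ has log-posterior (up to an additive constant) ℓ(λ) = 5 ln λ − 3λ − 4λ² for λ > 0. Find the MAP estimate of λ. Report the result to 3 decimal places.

λ̂_MAP = 0.625

ℓ'(λ) = 5/λ − 3 − 8λ. Setting this to zero and multiplying by λ: 8λ² + 3λ − 5 = 0.
λ = (−3 + √(3² + 4·8·5)) / (2·8) = (−3 + √169) / 16 = (−3 + 13)/16 = 5/8.
ℓ''(λ) = −5/λ² − 8 < 0, confirming a maximum.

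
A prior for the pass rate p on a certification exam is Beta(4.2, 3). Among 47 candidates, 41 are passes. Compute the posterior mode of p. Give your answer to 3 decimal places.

p̂_MAP = 0.847

Prior: Beta(4.2, 3).
Data: 41 successes in 47 trials. The binomial likelihood contributes p^41(1−p)^6, so the posterior is Beta(4.2+41, 3+6) = Beta(45.2, 9).
For Beta(a, b) with a, b > 1 the mode is (a−1)/(a+b−2) = 44.2/52.2 ≈ 0.847.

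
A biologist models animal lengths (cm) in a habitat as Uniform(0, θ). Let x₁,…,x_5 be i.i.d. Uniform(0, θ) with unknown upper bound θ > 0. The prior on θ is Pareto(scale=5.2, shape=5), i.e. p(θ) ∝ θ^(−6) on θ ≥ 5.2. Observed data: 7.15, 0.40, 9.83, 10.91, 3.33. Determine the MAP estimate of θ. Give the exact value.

The Uniform(0, θ) likelihood is θ^(−n) for θ ≥ max(xᵢ), zero otherwise. Here max(xᵢ) = 10.91.
Posterior ∝ θ^(−6) · θ^(−5) = θ^(−11) on θ ≥ max(5.2, 10.91) = 10.91.
This density is strictly decreasing in θ, so the posterior mode lies at the lower boundary of the support.

θ̂_MAP = 10.91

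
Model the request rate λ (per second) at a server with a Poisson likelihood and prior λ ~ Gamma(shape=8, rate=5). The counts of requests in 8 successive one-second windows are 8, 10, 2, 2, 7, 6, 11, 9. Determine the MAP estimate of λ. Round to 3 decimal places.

Σxᵢ = 8+10+2+2+7+6+11+9 = 55, with n = 8.
Posterior ∝ λ^7e^(−5λ) · λ^55e^(−8λ) = λ^62e^(−13λ), i.e. Gamma(shape=63, rate=13).
The mode of a Gamma(a, b) with a ≥ 1 (shape–rate) is (a−1)/b = 62/13 ≈ 4.769.

λ̂_MAP = 4.769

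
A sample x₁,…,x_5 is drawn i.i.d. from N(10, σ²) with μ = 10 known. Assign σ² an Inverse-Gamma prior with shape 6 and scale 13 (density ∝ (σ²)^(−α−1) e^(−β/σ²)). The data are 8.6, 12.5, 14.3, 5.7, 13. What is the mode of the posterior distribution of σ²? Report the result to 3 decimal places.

Sum of squared deviations about the known mean: SS = (8.6−10)² + (12.5−10)² + (14.3−10)² + (5.7−10)² + (13−10)² = 54.19.
The Normal likelihood contributes (σ²)^(−n/2) exp(−SS/(2σ²)), so the posterior is Inverse-Gamma(α + n/2, β + SS/2) = Inverse-Gamma(8.5, 40.095).
The mode of Inverse-Gamma(a, b) is b/(a+1) = 40.095/9.5 ≈ 4.221.

σ̂²_MAP = 4.221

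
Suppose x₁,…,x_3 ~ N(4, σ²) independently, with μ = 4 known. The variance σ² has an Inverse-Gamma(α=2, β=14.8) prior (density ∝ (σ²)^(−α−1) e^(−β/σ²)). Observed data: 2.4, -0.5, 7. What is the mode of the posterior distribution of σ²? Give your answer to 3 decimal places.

σ̂²_MAP = 6.823

Sum of squared deviations about the known mean: SS = (2.4−4)² + (-0.5−4)² + (7−4)² = 31.81.
The Normal likelihood contributes (σ²)^(−n/2) exp(−SS/(2σ²)), so the posterior is Inverse-Gamma(α + n/2, β + SS/2) = Inverse-Gamma(3.5, 30.705).
The mode of Inverse-Gamma(a, b) is b/(a+1) = 30.705/4.5 ≈ 6.823.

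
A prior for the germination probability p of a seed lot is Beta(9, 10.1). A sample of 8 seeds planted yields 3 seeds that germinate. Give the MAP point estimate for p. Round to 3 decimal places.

Prior: Beta(9, 10.1).
Data: 3 successes in 8 trials. The binomial likelihood contributes p^3(1−p)^5, so the posterior is Beta(9+3, 10.1+5) = Beta(12, 15.1).
For Beta(a, b) with a, b > 1 the mode is (a−1)/(a+b−2) = 11/25.1 ≈ 0.438.

p̂_MAP = 0.438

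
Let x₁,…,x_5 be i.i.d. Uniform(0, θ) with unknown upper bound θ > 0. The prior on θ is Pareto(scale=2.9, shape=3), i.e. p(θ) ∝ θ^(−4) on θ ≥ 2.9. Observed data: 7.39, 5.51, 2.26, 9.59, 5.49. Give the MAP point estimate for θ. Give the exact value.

The Uniform(0, θ) likelihood is θ^(−n) for θ ≥ max(xᵢ), zero otherwise. Here max(xᵢ) = 9.59.
Posterior ∝ θ^(−4) · θ^(−5) = θ^(−9) on θ ≥ max(2.9, 9.59) = 9.59.
This density is strictly decreasing in θ, so the posterior mode lies at the lower boundary of the support.

θ̂_MAP = 9.59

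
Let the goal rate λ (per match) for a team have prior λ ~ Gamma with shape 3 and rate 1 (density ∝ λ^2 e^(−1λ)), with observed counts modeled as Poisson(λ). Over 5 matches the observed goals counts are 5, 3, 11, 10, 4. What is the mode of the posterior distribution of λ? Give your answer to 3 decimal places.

λ̂_MAP = 5.833

Σxᵢ = 5+3+11+10+4 = 33, with n = 5.
Posterior ∝ λ^2e^(−1λ) · λ^33e^(−5λ) = λ^35e^(−6λ), i.e. Gamma(shape=36, rate=6).
The mode of a Gamma(a, b) with a ≥ 1 (shape–rate) is (a−1)/b = 35/6 ≈ 5.833.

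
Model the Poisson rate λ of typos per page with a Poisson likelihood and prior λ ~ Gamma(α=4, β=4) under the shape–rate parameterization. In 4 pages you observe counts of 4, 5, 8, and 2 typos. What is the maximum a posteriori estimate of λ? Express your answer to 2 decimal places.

Σxᵢ = 4+5+8+2 = 19, with n = 4.
Posterior ∝ λ^3e^(−4λ) · λ^19e^(−4λ) = λ^22e^(−8λ), i.e. Gamma(shape=23, rate=8).
The mode of a Gamma(a, b) with a ≥ 1 (shape–rate) is (a−1)/b = 22/8 ≈ 2.75.

λ̂_MAP = 2.75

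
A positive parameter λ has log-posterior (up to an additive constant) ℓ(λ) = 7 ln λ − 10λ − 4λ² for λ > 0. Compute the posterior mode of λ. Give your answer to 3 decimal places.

ℓ'(λ) = 7/λ − 10 − 8λ. Setting this to zero and multiplying by λ: 8λ² + 10λ − 7 = 0.
λ = (−10 + √(10² + 4·8·7)) / (2·8) = (−10 + √324) / 16 = (−10 + 18)/16 = 1/2.
ℓ''(λ) = −7/λ² − 8 < 0, confirming a maximum.

λ̂_MAP = 0.500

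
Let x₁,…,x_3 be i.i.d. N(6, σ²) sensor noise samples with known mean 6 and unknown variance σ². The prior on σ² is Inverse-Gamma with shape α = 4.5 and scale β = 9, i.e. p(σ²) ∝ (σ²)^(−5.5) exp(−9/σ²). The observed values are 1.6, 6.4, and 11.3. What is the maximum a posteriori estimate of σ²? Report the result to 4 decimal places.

Sum of squared deviations about the known mean: SS = (1.6−6)² + (6.4−6)² + (11.3−6)² = 47.61.
The Normal likelihood contributes (σ²)^(−n/2) exp(−SS/(2σ²)), so the posterior is Inverse-Gamma(α + n/2, β + SS/2) = Inverse-Gamma(6, 32.805).
The mode of Inverse-Gamma(a, b) is b/(a+1) = 32.805/7 ≈ 4.6864.

σ̂²_MAP = 4.6864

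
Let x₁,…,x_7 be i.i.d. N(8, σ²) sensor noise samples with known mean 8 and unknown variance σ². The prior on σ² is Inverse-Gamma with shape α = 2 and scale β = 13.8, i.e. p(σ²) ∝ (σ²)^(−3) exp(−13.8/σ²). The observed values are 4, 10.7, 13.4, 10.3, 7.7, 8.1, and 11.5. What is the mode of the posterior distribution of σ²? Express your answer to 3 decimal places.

Sum of squared deviations about the known mean: SS = (4−8)² + (10.7−8)² + (13.4−8)² + (10.3−8)² + (7.7−8)² + (8.1−8)² + (11.5−8)² = 70.09.
The Normal likelihood contributes (σ²)^(−n/2) exp(−SS/(2σ²)), so the posterior is Inverse-Gamma(α + n/2, β + SS/2) = Inverse-Gamma(5.5, 48.845).
The mode of Inverse-Gamma(a, b) is b/(a+1) = 48.845/6.5 ≈ 7.515.

σ̂²_MAP = 7.515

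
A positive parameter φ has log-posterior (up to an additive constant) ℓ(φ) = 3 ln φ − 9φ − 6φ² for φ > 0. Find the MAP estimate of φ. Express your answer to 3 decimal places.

φ̂_MAP = 0.250

ℓ'(φ) = 3/φ − 9 − 12φ. Setting this to zero and multiplying by φ: 12φ² + 9φ − 3 = 0.
φ = (−9 + √(9² + 4·12·3)) / (2·12) = (−9 + √225) / 24 = (−9 + 15)/24 = 1/4.
ℓ''(φ) = −3/φ² − 12 < 0, confirming a maximum.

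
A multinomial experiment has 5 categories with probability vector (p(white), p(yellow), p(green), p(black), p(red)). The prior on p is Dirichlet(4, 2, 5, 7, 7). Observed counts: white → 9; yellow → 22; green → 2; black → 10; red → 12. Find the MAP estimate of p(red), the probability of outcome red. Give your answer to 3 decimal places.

The posterior is Dirichlet(αᵢ + nᵢ) = Dirichlet(13, 24, 7, 17, 19).
For a Dirichlet(a₁,…,a_K) with all aᵢ > 1, the mode has j-th component (aⱼ − 1)/(Σaᵢ − K).
Here Σaᵢ = 80 and K = 5, so p(red) = (19 − 1)/(80 − 5) = 18/75 ≈ 0.240.

MAP estimate of p(red) = 0.240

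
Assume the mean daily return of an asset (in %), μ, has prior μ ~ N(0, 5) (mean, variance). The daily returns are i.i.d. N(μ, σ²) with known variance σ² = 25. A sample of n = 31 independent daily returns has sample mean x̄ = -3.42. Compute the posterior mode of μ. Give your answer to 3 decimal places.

μ̂_MAP = -2.945

n = 31, x̄ = -3.42.
For a Normal prior and Normal likelihood with known variance, the posterior is Normal; its mode equals its mean, the precision-weighted average.
Prior precision 1/σ₀² = 1/5 = 0.2; data precision n/σ² = 31/25 = 1.24.
μ̂ = (0.2·0 + 1.24·(-3.42)) / (0.2 + 1.24) = (-4.2408)/1.44 = -2.945.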